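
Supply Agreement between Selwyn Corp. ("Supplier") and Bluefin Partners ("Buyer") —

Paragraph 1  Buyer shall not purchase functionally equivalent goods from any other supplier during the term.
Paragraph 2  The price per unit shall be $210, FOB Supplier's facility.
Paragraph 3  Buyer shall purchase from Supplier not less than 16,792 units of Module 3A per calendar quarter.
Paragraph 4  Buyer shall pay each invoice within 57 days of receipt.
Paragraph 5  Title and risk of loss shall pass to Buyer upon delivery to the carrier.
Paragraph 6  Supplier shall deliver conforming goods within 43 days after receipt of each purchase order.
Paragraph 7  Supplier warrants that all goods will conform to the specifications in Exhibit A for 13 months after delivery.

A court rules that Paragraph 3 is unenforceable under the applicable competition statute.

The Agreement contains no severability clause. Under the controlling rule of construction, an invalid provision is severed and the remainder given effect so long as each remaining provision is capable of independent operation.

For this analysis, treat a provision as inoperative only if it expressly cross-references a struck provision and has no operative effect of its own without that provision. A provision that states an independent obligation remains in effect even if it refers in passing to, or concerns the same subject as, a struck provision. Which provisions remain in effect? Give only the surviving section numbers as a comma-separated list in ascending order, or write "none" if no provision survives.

Paragraph 3 is struck. No other provision's operative terms depend on Paragraph 3. With no severability clause, the stated default rule severs what cannot stand and enforces each remaining provision that can operate on its own. That leaves Paragraph 1, Paragraph 2, Paragraph 4, Paragraph 5, Paragraph 6, and Paragraph 7 in effect.

1, 2, 4, 5, 6, 7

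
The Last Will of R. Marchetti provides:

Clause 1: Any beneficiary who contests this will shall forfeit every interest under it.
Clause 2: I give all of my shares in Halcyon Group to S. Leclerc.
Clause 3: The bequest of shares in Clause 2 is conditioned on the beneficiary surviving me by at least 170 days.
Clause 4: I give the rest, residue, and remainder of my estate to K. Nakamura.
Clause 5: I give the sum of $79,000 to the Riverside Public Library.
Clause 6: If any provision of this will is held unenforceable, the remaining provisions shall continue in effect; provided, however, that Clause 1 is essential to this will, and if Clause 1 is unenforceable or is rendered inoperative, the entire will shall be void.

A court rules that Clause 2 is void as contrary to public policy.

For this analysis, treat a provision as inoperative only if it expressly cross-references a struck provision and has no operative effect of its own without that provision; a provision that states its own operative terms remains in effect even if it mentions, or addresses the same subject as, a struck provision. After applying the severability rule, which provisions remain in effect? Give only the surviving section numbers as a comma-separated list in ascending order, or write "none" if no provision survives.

1, 4, 5, 6

Clause 2 is struck. Clause 3 operates only by reference to Clause 2, so it falls with Clause 2. Clause 6 makes Clause 1 an essential term, but Clause 1 is unaffected, so the severability proviso in Clause 6 preserves the remaining provisions. The provisions still in force are Clause 1, Clause 4, Clause 5, and Clause 6.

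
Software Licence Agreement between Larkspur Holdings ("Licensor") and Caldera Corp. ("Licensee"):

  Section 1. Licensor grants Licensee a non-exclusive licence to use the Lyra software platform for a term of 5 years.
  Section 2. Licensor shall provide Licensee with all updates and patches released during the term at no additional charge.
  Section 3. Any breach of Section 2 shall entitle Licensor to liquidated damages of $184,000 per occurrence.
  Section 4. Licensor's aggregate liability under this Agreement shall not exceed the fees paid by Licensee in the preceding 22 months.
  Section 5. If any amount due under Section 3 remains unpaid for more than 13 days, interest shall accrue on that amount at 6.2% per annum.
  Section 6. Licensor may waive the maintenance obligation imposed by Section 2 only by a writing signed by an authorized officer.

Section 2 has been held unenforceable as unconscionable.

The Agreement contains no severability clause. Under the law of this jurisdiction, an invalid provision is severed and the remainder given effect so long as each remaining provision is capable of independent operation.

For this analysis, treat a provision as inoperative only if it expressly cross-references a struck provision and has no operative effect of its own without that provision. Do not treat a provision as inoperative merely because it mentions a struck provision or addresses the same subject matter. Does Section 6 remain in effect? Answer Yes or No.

Section 2 is struck. Section 3 does nothing except set the liquidated-damages amount by reference to Section 2; with Section 2 gone it has no independent effect and is inoperative. The only function of Section 6 is the waiver condition for Section 2, so it cannot stand once Section 2 is removed. Section 5 has no operative effect of its own apart from Section 3 and is therefore inoperative. Under the stated default rule, only provisions that cannot operate independently fall away; the rest are enforced. That leaves Section 1 and Section 4 in effect. Section 6 is among the inoperative provisions, so the answer is no.

No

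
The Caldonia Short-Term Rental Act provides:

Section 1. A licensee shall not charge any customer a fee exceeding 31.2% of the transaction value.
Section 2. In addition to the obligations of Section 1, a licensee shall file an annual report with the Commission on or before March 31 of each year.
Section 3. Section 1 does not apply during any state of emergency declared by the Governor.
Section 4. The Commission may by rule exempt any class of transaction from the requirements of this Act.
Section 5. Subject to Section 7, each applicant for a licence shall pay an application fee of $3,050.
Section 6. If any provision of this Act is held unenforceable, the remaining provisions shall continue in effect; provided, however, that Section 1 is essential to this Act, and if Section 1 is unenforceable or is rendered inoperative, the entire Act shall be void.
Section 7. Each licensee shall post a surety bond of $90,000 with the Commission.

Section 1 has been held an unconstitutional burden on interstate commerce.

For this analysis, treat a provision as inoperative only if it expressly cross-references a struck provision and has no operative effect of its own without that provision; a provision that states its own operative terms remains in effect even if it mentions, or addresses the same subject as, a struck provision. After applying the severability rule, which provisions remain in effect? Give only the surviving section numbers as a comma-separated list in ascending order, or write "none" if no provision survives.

none

Section 1 is struck. The only function of Section 3 is the emergency suspension of Section 1, so it cannot stand once Section 1 is removed. Section 6 makes Section 1 an essential term, and Section 1 is the provision held invalid; under Section 6, the entire Act is therefore void. No provision of the Act survives.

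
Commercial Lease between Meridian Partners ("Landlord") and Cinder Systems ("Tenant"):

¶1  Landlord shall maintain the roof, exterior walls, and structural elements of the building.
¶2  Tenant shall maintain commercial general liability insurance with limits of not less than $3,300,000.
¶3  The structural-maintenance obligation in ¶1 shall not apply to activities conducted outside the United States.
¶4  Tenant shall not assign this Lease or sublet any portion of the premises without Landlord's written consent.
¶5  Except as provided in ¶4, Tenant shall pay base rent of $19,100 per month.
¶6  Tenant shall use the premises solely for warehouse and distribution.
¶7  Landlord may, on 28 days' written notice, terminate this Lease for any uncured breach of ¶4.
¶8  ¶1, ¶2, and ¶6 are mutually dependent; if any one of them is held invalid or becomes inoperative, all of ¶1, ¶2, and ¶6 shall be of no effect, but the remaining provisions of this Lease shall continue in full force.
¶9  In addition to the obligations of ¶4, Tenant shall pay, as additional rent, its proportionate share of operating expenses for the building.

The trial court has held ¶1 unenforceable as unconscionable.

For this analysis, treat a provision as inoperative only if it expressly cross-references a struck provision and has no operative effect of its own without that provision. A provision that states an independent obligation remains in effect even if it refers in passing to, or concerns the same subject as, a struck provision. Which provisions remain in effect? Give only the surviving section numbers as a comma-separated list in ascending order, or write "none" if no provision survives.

¶1 is struck. The whole of ¶3 is the carve-out from the structural-maintenance obligation, defined by reference to ¶1, so ¶3 cannot stand once ¶1 is removed. ¶8 declares ¶1, ¶2, and ¶6 mutually dependent; since one of them has fallen, all of them are of no effect. That brings down ¶2 and ¶6 as well. The remainder continues in force under ¶8. The provisions still in force are ¶4, ¶5, ¶7, ¶8, and ¶9.

4, 5, 7, 8, 9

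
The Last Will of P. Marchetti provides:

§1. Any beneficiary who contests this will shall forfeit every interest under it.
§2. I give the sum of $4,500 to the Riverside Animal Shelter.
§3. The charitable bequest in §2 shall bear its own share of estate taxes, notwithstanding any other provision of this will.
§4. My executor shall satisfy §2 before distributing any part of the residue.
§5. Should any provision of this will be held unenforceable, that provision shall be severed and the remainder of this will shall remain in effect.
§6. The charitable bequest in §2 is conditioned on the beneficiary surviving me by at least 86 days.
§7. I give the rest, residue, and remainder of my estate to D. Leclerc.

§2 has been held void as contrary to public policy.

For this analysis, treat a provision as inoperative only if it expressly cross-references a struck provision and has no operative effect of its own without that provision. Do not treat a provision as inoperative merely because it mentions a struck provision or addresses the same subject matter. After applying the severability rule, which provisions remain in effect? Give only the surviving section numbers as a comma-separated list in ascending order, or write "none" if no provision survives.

1, 5, 7

§2 is struck. §3 has no operative effect of its own apart from §2 and is therefore inoperative. The only function of §4 is the priority direction for §2, so it cannot stand once §2 is removed. §6 has no operative effect of its own apart from §2 and is therefore inoperative. §5 is a severability clause and preserves every provision that can still be given independent effect. §1, §5, and §7 remain in effect.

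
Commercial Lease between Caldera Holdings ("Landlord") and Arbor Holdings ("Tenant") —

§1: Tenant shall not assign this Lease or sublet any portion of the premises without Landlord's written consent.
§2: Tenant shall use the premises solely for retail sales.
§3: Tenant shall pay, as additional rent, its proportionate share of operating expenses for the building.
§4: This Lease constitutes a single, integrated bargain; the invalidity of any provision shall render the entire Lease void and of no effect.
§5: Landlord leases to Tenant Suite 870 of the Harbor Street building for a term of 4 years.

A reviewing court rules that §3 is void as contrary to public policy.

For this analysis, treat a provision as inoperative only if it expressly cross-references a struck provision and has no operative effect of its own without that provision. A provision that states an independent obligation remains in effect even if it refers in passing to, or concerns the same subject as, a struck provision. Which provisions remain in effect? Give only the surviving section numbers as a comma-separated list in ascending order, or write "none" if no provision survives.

none

§3 is struck. No other provision's operative terms depend on §3. §4 provides that the Lease is not severable, so the invalidity of any one provision voids the entire Lease. No provision of the Lease survives.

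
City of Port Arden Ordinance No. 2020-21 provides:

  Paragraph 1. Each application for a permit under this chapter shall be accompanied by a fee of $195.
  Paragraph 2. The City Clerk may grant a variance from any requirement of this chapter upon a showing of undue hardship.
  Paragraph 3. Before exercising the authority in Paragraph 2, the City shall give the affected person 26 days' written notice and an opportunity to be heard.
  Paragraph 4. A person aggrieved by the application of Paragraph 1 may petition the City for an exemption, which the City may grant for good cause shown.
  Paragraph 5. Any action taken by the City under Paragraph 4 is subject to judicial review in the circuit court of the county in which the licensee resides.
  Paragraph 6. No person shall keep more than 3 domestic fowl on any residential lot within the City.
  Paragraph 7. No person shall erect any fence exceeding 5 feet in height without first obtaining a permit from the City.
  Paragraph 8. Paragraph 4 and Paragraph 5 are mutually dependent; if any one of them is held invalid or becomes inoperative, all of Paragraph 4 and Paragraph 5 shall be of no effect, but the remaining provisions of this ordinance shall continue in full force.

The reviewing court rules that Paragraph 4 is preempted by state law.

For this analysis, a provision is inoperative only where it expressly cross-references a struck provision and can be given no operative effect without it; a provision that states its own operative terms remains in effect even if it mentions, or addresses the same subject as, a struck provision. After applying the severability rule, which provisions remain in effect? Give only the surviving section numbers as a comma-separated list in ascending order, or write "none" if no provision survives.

Paragraph 4 is struck. The only function of Paragraph 5 is the judicial-review right for Paragraph 4, so it cannot stand once Paragraph 4 is removed. Paragraph 8 declares Paragraph 4 and Paragraph 5 mutually dependent; since one of them has fallen, all of them are of no effect. The remainder continues in force under Paragraph 8. That leaves Paragraph 1, Paragraph 2, Paragraph 3, Paragraph 6, Paragraph 7, and Paragraph 8 in effect.

1, 2, 3, 6, 7, 8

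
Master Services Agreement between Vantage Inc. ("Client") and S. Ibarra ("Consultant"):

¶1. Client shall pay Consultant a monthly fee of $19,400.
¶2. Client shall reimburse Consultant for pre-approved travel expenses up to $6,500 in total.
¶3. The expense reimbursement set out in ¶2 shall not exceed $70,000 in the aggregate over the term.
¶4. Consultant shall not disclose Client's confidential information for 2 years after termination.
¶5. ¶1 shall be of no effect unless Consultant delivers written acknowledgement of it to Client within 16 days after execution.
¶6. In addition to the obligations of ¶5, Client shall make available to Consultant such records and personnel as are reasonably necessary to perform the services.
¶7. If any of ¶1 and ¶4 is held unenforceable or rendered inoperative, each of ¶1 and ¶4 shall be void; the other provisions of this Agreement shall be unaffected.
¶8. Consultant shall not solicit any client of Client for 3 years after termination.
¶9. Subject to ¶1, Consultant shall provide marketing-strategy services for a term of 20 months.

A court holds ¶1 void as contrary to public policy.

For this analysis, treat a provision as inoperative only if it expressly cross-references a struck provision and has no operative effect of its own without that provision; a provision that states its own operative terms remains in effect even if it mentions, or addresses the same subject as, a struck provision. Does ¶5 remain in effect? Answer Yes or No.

No

¶1 is struck. ¶5 has no operative effect of its own apart from ¶1 and is therefore inoperative. Although ¶6 refers to ¶5, its operative terms do not depend on ¶5, so it remains in effect. Although ¶9 refers to ¶1, its operative terms do not depend on ¶1, so it remains in effect. ¶7 declares ¶1 and ¶4 mutually dependent; since one of them has fallen, all of them are of no effect. That brings down ¶4 as well. The remainder continues in force under ¶7. That leaves ¶2, ¶3, ¶6, ¶7, ¶8, and ¶9 in effect. ¶5 is among the inoperative provisions, so the answer is no.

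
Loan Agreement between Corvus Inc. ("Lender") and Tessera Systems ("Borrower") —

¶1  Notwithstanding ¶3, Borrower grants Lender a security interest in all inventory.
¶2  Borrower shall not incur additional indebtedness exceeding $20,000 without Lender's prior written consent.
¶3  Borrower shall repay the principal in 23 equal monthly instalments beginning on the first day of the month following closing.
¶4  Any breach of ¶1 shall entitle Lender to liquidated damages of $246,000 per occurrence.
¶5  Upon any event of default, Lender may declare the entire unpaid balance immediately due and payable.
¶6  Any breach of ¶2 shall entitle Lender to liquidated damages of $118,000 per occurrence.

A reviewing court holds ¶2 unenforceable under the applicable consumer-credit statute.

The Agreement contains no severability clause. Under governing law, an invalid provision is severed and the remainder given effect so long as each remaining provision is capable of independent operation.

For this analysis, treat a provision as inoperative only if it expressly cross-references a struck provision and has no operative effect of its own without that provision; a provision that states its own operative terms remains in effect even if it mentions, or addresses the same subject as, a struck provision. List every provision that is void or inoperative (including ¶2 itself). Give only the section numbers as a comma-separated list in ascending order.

2, 6

¶2 is struck. ¶6 has no operative effect of its own apart from ¶2 and is therefore inoperative. With no severability clause, the stated default rule severs what cannot stand and enforces each remaining provision that can operate on its own. The provisions still in force are ¶1, ¶3, ¶4, and ¶5.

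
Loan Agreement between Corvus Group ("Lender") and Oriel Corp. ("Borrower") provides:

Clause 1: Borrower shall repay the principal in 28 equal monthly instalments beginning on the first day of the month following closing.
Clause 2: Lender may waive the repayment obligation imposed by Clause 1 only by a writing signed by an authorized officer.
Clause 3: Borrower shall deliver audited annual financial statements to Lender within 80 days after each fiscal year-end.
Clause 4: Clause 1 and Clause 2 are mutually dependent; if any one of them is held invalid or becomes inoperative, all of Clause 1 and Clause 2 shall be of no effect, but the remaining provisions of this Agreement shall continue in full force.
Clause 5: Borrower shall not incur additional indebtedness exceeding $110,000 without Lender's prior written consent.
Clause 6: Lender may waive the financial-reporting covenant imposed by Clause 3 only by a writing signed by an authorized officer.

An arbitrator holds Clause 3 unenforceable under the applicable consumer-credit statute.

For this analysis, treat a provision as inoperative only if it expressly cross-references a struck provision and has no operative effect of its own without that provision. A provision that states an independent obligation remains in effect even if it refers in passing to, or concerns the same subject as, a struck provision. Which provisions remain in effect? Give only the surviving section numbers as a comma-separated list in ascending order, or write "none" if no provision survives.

1, 2, 4, 5

Clause 3 is struck. Clause 6 merely fixes the waiver condition for Clause 3; with Clause 3 gone it has nothing to operate on and falls away. Clause 4 ties Clause 1 and Clause 2 together, but none of those is affected here; the remaining provisions continue in force under Clause 4. That leaves Clause 1, Clause 2, Clause 4, and Clause 5 in effect.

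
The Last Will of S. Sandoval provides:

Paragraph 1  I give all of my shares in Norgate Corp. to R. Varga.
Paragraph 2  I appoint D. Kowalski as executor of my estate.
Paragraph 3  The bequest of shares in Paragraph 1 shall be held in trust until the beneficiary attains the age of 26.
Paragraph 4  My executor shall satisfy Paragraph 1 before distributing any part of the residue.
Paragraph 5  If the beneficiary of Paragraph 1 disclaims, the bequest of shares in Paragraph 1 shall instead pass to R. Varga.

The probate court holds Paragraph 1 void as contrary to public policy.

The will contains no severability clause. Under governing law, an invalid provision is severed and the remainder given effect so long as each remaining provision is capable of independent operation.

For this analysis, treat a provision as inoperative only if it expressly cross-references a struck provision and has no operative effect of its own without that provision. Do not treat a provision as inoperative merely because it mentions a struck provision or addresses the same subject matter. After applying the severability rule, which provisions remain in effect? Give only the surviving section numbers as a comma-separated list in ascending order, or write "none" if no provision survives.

2

Paragraph 1 is struck. The only function of Paragraph 3 is the trust for Paragraph 1, so it cannot stand once Paragraph 1 is removed. The only function of Paragraph 4 is the priority direction for Paragraph 1, so it cannot stand once Paragraph 1 is removed. Paragraph 5 has no operative effect of its own apart from Paragraph 1 and is therefore inoperative. Under the stated default rule, only provisions that cannot operate independently fall away; the rest are enforced. Only Paragraph 2 remains in effect.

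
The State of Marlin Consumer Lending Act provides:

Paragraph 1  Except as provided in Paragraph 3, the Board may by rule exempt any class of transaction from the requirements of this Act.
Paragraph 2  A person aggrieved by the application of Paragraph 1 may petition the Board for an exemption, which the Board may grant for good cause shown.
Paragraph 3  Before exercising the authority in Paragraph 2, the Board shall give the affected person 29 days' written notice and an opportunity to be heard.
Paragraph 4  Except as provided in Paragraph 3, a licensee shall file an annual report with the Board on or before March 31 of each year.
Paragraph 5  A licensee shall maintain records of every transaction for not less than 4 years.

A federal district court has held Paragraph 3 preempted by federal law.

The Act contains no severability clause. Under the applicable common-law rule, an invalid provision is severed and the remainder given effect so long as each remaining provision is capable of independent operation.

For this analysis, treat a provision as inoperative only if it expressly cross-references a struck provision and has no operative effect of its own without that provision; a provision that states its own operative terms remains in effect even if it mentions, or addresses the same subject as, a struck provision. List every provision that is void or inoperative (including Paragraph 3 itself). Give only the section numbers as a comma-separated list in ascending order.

3

Paragraph 3 is struck. Paragraph 1 mentions Paragraph 3 but its own obligation stands independently of Paragraph 3, so Paragraph 1 is not affected. Although Paragraph 4 refers to Paragraph 3, its operative terms do not depend on Paragraph 3, so it remains in effect. Nothing else in the Act is defined by reference to Paragraph 3. Under the stated default rule, only provisions that cannot operate independently fall away; the rest are enforced. That leaves Paragraph 1, Paragraph 2, Paragraph 4, and Paragraph 5 in effect.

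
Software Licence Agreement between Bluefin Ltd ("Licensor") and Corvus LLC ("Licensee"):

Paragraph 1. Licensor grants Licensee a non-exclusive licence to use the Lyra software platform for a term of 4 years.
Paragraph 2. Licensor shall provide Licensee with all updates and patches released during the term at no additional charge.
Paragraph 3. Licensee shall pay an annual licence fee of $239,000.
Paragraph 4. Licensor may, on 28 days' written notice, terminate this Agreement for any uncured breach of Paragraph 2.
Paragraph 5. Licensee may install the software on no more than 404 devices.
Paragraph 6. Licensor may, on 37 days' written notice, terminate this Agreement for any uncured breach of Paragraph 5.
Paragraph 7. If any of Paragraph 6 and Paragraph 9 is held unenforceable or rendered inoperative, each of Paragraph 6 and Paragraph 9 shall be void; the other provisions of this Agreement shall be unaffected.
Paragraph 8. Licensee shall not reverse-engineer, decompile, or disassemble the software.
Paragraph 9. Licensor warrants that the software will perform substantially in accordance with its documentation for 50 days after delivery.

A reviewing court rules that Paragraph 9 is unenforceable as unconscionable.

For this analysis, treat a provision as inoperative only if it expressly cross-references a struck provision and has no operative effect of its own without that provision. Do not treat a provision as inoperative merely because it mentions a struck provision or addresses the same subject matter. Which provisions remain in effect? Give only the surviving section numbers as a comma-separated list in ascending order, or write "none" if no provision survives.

1, 2, 3, 4, 5, 7, 8

Paragraph 9 is struck. Nothing else in the Agreement is defined by reference to Paragraph 9. Paragraph 7 declares Paragraph 6 and Paragraph 9 mutually dependent; since one of them has fallen, all of them are of no effect. That brings down Paragraph 6 as well. The remainder continues in force under Paragraph 7. That leaves Paragraph 1, Paragraph 2, Paragraph 3, Paragraph 4, Paragraph 5, Paragraph 7, and Paragraph 8 in effect.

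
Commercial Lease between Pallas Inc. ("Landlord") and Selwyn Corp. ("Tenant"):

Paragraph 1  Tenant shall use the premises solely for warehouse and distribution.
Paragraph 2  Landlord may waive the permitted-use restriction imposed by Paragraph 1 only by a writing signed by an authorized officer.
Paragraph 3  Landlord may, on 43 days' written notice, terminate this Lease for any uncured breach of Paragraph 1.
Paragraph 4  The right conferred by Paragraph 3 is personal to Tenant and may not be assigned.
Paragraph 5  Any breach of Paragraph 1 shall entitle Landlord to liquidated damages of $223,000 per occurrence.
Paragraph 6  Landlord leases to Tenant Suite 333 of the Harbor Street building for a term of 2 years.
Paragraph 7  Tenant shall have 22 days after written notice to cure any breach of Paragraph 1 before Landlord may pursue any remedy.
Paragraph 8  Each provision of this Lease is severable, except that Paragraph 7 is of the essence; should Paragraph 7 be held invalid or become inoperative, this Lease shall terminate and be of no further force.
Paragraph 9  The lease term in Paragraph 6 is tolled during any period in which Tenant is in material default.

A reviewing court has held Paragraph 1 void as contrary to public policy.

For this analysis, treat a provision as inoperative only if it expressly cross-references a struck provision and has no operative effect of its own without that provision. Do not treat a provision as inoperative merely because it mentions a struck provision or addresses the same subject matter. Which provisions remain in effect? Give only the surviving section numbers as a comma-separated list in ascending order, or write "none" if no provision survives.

Paragraph 1 is struck. Paragraph 2 merely fixes the waiver condition for Paragraph 1; with Paragraph 1 gone it has nothing to operate on and falls away. Paragraph 3 has no operative effect of its own apart from Paragraph 1 and is therefore inoperative. Paragraph 5 does nothing except set the liquidated-damages amount by reference to Paragraph 1; with Paragraph 1 gone it has no independent effect and is inoperative. Paragraph 7 operates only by reference to Paragraph 1, so it falls with Paragraph 1. The only function of Paragraph 4 is the non-assignment of Paragraph 3, so it cannot stand once Paragraph 3 is removed. Paragraph 8 makes Paragraph 7 an essential term, and Paragraph 7 has been rendered inoperative by the cascade; under Paragraph 8, the entire Lease is therefore void. No provision of the Lease survives.

none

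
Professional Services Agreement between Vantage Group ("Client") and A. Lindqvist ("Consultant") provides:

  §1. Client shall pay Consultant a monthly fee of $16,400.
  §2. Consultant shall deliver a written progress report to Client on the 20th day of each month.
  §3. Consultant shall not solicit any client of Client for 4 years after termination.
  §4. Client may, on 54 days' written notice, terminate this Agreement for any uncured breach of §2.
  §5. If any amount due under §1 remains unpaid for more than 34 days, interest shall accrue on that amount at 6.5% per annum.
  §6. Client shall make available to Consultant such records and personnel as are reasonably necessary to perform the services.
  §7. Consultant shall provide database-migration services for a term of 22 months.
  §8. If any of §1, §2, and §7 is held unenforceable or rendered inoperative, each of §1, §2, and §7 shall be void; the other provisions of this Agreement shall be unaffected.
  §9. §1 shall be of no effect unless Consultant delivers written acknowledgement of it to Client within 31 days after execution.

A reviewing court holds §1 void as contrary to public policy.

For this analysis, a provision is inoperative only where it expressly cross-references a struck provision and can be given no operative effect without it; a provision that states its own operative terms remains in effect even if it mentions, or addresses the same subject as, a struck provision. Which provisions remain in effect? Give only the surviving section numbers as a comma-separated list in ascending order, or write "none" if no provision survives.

§1 is struck. §5 has no operative effect of its own apart from §1 and is therefore inoperative. §9 merely fixes the acknowledgement condition for §1; with §1 gone it has nothing to operate on and falls away. §8 declares §1, §2, and §7 mutually dependent; since one of them has fallen, all of them are of no effect. That brings down §2 and §7 as well. §4 in turn depends solely on a provision now struck and likewise falls. The remainder continues in force under §8. That leaves §3, §6, and §8 in effect.

3, 6, 8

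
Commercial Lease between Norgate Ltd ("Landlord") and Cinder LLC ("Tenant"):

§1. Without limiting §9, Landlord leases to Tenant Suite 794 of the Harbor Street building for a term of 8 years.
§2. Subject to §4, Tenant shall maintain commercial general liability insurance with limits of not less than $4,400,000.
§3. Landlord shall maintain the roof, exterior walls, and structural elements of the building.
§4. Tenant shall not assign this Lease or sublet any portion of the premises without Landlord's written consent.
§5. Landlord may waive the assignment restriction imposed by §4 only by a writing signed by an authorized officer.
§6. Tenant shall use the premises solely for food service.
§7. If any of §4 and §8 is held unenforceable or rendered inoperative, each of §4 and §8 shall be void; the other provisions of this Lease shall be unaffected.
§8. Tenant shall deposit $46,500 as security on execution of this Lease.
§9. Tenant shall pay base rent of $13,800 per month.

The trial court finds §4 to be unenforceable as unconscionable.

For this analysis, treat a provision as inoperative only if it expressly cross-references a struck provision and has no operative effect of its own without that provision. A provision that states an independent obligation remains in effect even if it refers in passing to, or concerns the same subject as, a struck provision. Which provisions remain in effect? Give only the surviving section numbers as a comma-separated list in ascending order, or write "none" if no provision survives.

§4 is struck. §5 operates only by reference to §4, so it falls with §4. §2 mentions §4 but its own obligation stands independently of §4, so §2 is not affected. §7 declares §4 and §8 mutually dependent; since one of them has fallen, all of them are of no effect. That brings down §8 as well. The remainder continues in force under §7. §1, §2, §3, §6, §7, and §9 remain in effect.

1, 2, 3, 6, 7, 9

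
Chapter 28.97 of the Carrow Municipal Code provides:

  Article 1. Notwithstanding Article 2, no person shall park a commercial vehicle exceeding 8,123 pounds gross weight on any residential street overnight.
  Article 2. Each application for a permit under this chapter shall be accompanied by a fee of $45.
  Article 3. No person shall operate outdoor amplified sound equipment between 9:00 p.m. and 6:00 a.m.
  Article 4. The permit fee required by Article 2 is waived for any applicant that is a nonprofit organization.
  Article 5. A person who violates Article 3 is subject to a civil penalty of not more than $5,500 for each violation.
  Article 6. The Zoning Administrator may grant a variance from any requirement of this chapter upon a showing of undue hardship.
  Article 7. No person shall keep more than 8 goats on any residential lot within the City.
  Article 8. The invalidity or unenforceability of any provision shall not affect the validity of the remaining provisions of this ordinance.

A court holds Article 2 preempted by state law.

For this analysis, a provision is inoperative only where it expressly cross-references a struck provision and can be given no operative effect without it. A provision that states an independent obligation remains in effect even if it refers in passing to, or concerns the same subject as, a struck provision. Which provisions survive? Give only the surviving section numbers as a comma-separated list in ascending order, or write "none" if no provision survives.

Article 2 is struck. Article 4 does nothing except set the nonprofit waiver of the permit fee by reference to Article 2; with Article 2 gone it has no independent effect and is inoperative. Although Article 1 refers to Article 2, its operative terms do not depend on Article 2, so it remains in effect. Under the severability clause in Article 8, the remaining provisions continue in force. That leaves Article 1, Article 3, Article 5, Article 6, Article 7, and Article 8 in effect.

1, 3, 5, 6, 7, 8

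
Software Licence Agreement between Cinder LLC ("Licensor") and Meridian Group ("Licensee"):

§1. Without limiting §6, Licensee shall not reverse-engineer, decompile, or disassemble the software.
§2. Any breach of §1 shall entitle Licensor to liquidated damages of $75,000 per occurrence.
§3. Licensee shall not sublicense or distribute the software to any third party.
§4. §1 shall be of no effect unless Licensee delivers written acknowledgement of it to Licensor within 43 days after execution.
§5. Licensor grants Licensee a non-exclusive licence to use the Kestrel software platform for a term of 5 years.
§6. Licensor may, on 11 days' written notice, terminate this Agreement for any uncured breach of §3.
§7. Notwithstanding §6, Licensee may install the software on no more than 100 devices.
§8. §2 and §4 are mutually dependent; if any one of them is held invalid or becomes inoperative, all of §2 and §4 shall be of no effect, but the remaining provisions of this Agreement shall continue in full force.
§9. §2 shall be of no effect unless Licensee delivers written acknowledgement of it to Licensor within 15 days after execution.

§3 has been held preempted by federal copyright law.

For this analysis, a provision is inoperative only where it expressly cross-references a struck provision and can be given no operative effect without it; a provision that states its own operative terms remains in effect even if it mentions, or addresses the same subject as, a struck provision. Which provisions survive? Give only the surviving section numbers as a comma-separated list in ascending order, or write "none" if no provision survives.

§3 is struck. §6 has no operative effect of its own apart from §3 and is therefore inoperative. §1 mentions §6 but its own obligation stands independently of §6, so §1 is not affected. §7 mentions §6 but its own obligation stands independently of §6, so §7 is not affected. §8 ties §2 and §4 together, but none of those is affected here; the remaining provisions continue in force under §8. §1, §2, §4, §5, §7, §8, and §9 remain in effect.

1, 2, 4, 5, 7, 8, 9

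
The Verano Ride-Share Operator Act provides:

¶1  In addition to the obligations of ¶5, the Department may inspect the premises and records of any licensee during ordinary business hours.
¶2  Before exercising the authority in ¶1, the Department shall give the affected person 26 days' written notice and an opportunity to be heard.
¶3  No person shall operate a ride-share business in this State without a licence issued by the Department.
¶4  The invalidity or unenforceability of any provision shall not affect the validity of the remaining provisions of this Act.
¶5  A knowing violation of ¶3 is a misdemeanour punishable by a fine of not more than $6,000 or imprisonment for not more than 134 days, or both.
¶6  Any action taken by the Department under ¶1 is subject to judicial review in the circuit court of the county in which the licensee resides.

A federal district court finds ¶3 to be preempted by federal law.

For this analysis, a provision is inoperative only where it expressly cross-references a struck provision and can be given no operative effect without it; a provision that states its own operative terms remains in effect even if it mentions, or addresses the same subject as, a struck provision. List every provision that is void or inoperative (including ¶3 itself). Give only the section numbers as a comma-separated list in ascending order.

3, 5

¶3 is struck. The only function of ¶5 is the criminal penalty for violating ¶3, so it cannot stand once ¶3 is removed. Although ¶1 refers to ¶5, its operative terms do not depend on ¶5, so it remains in effect. ¶4 is a severability clause and preserves every provision that can still be given independent effect. ¶1, ¶2, ¶4, and ¶6 remain in effect.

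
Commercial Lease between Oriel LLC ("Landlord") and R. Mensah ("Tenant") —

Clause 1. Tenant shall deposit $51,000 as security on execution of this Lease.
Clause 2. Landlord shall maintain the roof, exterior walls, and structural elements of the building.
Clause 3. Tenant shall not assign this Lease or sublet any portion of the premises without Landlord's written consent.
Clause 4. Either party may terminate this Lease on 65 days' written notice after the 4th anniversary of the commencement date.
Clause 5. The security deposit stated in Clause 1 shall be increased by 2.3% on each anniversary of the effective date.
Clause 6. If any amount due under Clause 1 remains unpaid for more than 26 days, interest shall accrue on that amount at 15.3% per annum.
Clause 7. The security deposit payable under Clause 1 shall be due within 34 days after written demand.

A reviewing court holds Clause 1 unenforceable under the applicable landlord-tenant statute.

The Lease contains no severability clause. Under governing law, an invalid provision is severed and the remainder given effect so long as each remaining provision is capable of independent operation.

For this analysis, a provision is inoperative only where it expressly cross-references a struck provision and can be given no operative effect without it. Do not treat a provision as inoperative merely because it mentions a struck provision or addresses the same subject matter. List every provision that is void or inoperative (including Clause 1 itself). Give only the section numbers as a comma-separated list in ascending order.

Clause 1 is struck. Clause 5 operates only by reference to Clause 1, so it falls with Clause 1. Clause 6 operates only by reference to Clause 1, so it falls with Clause 1. Clause 7 has no operative effect of its own apart from Clause 1 and is therefore inoperative. Under the stated default rule, only provisions that cannot operate independently fall away; the rest are enforced. That leaves Clause 2, Clause 3, and Clause 4 in effect.

1, 5, 6, 7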